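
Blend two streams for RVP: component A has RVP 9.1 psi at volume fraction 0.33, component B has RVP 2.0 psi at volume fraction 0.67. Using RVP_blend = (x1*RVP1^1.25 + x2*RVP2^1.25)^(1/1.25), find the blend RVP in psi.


Chevron index: RVP_blend = (sum xi*RVPi^1.25)^(1/1.25)
RVP^1.25 terms: 0.33 * 9.1^1.25 + 0.67 * 2.0^1.25 = 6.80927
RVP_blend = 6.80927^(1/1.25) = 4.640

4.640 psi


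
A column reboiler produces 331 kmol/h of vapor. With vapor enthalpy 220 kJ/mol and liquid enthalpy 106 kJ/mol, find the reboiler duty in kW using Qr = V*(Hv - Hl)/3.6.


Qr = 331 * (220 - 106) / 3.6 = 331 * 114 / 3.6 = 10480

10480 kW


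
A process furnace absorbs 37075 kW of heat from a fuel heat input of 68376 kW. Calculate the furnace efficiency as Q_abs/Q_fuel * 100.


Furnace efficiency = Q_absorbed / Q_fuel * 100
= 37075 / 68376 * 100 = 54.22

54.22 %


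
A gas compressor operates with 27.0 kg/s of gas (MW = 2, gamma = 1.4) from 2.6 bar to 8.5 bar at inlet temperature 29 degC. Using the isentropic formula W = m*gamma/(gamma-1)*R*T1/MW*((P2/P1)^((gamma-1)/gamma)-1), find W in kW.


Isentropic work: W = m*(gamma/(gamma-1))*(R*T1/MW)*((P2/P1)^((gamma-1)/gamma) - 1)
T1 = 29 + 273.15 = 302.15 K
Pressure ratio = 8.5 / 2.6 = 3.26923
Exponent = (1.4 - 1)/1.4 = 0.285714
(P2/P1)^exp - 1 = 3.26923^0.285714 - 1 = 0.402763
W = 27.0 * 1.4 / 0.4 * 8.314 * 302.15 / 2 * 0.402763 = 47810

47810 kW


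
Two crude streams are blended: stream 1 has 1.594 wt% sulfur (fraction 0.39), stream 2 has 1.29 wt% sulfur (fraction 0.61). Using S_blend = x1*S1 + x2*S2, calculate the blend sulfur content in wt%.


Linear sulfur blending: S_blend = x1*S1 + x2*S2
Contribution 1: 0.39 * 1.594 = 0.62166 wt%
Contribution 2: 0.61 * 1.29 = 0.7869 wt%
S_blend = 0.62166 + 0.7869 = 1.40856

1.40856 wt%


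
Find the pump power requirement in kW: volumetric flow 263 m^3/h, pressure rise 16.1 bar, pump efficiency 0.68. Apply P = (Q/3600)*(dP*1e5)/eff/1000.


Q = 263 / 3600 = 0.0730556 m^3/s
P = 0.0730556 * (16.1 * 1e5) / 0.68 / 1000 = 173.0

173.0 kW


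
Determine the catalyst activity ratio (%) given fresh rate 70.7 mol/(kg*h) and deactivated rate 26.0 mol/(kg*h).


Activity (%) = (rate_used / rate_fresh) * 100
rate_used = 26.0, rate_fresh = 70.7
= (26.0 / 70.7) * 100
= 0.3678 * 100 = 36.78

36.78 %


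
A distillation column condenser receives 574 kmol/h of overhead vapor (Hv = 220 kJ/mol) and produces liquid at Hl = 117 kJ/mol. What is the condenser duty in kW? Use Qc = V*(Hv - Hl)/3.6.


Qc = 574 * (220 - 117) / 3.6 = 574 * 103 / 3.6 = 16420

16420 kW


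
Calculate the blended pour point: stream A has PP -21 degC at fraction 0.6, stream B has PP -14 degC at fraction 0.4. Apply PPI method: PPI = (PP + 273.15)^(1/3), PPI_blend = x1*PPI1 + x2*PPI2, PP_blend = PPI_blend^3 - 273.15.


PPI_1 = (-21 + 273.15)^(1/3) = 6.317613
PPI_2 = (-14 + 273.15)^(1/3) = 6.375541
PPI_blend = 0.6 * 6.317613 + 0.4 * 6.375541 = 6.340784
PP_blend = 6.340784^3 - 273.15 = 254.9347 - 273.15 = -18.22

-18.22 degC


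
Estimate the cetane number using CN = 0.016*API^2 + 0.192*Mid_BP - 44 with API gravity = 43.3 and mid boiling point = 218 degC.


CN = 0.016 * 43.3^2 + 0.192 * 218 - 44
CN = 29.99824 + 41.856 - 44 = 27.85424

27.85424


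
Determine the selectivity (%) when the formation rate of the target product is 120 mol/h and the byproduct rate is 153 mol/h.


Selectivity = desired / (desired + undesired) * 100
Total products = 120 + 153 = 273 mol/h
S = 120 / 273 * 100
= 0.4396 * 100
= 43.96 %

43.96 %


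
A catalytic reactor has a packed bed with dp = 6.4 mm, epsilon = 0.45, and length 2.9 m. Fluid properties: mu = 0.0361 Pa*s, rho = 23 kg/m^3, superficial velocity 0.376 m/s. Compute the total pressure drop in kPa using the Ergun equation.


dp = 6.4 mm = 0.0064 m
Viscous term = 150*0.0361*0.376*(1-0.45)^2 / (0.0064^2*0.45^3) = 165011
Inertial term = 1.75*23*0.376^2*(1-0.45) / (0.0064*0.45^3) = 5366.45
dP/L = 165011 + 5366.45 = 170377 Pa/m
dP = 170377 * 2.9 / 1000 = 494.1 kPa

494.1 kPa


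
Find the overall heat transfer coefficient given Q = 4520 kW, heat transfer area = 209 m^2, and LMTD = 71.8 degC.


From Q = U*A*LMTD, U = Q / (A * LMTD)
U = 4520 / (209 * 71.8) = 4520 / 15006.2 = 0.3012

0.3012 kW/(m^2*K)


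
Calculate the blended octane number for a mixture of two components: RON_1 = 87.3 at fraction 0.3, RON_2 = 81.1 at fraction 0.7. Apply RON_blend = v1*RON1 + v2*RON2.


Linear blending: RON_blend = sum(vi * RONi)
Contribution 1: 0.3 * 87.3 = 26.19
Contribution 2: 0.7 * 81.1 = 56.77
RON_blend = 26.19 + 56.77 = 82.96

82.96


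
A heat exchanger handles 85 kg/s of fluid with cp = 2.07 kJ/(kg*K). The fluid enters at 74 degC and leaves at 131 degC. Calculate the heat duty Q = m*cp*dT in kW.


Q = m_dot * cp * delta_T
delta_T = 131 - 74 = 57 K
Q = 85 * 2.07 * 57
= 175.95 * 57
= 10029.15 kW

10029.15 kW


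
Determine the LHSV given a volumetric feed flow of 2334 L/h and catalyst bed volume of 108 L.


LHSV = volumetric feed rate / catalyst volume
= 2334 L/h / 108 L
= 21.61 h^-1

21.61 h^-1


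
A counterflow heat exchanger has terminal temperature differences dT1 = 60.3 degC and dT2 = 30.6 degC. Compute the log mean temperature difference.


LMTD = (dT1 - dT2) / ln(dT1/dT2)
= (60.3 - 30.6) / ln(60.3 / 30.6) = 29.7 / 0.678332 = 43.78

43.78 degC


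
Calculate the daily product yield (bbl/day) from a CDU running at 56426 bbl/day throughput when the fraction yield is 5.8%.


Crude throughput = 56426 bbl/day
Fraction yield = 5.8%
yield = throughput * fraction / 100
yield = 56426 * 5.8 / 100 = 3272.708

3272.708 bbl/day


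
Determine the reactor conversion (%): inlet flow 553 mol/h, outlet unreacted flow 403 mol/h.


X = (F_in - F_out) / F_in * 100
Moles reacted = 553 - 403 = 150
X = 150 / 553 * 100
= 0.2712 * 100
= 27.12 %

27.12 %


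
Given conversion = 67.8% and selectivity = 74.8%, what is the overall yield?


Overall yield = conversion (%) * selectivity (%) / 100
Conversion = 67.8%, Selectivity = 74.8%
Y = 67.8 * 74.8 / 100
= 50.7144 %

50.7144 %


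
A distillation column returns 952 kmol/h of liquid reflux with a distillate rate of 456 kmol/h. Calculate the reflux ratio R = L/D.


Reflux ratio definition: R = L / D (liquid returned / distillate withdrawn)
L = 952 kmol/h, D = 456 kmol/h
R = 952 / 456 = 2.088

2.088


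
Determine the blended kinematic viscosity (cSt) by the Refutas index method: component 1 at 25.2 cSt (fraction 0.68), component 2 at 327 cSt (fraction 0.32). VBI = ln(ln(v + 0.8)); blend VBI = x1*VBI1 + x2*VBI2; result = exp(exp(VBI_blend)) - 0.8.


Refutas method: VBN_i = 14.534*ln(ln(visc_i + 0.8)) + 10.975, blended linearly by mass fraction; since VBN is linear in VBI_i = ln(ln(visc_i + 0.8)) and the fractions sum to 1, blend VBI directly: visc = exp(exp(VBI_blend)) - 0.8
VBI_1 = ln(ln(25.2 + 0.8)) = 1.18114
VBI_2 = ln(ln(327 + 0.8)) = 1.75655
VBI_blend = 0.68 * 1.18114 + 0.32 * 1.75655 = 1.36527
visc_blend = exp(exp(1.36527)) - 0.8 = 49.44

49.44 cSt


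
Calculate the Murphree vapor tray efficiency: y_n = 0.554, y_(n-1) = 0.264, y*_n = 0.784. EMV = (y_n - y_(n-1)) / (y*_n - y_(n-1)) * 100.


Murphree vapor efficiency: EMV = (y_n - y_(n-1)) / (y*_n - y_(n-1)) * 100
EMV = (0.554 - 0.264) / (0.784 - 0.264) * 100 = 0.29 / 0.52 * 100 = 55.77

55.77 %


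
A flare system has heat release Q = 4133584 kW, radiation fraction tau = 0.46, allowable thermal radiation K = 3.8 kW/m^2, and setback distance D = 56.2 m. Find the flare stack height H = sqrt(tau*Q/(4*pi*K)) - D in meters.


tau*Q/(4*pi*K) = 0.46 * 4133584 / (4 * pi * 3.8) = 39819.1
sqrt(39819.1) = 199.547
H = 199.547 - 56.2 = 143.3

143.3 m


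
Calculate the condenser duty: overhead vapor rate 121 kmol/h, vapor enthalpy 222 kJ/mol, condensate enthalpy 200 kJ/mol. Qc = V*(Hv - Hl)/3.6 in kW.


Qc = 121 * (222 - 200) / 3.6 = 121 * 22 / 3.6 = 739.4

739.4 kW


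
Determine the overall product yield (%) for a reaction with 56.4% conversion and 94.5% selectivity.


Overall yield = conversion (%) * selectivity (%) / 100
Conversion = 56.4%, Selectivity = 94.5%
Y = 56.4 * 94.5 / 100
= 53.298 %

53.298 %


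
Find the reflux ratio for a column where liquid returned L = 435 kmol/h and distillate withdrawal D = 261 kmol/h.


Reflux ratio definition: R = L / D (liquid returned / distillate withdrawn)
L = 435 kmol/h, D = 261 kmol/h
R = 435 / 261 = 1.667

1.667


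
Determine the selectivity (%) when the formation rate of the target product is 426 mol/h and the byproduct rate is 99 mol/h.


Selectivity = desired / (desired + undesired) * 100
Total products = 426 + 99 = 525 mol/h
S = 426 / 525 * 100
= 0.8114 * 100
= 81.14 %

81.14 %


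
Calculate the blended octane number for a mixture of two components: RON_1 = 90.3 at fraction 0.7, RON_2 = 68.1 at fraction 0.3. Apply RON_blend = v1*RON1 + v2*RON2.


Linear blending: RON_blend = sum(vi * RONi)
Contribution 1: 0.7 * 90.3 = 63.21
Contribution 2: 0.3 * 68.1 = 20.43
RON_blend = 63.21 + 20.43 = 83.64

83.64


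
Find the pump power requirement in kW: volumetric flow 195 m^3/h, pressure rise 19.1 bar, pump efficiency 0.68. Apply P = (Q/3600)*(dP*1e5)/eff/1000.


Q = 195 / 3600 = 0.0541667 m^3/s
P = 0.0541667 * (19.1 * 1e5) / 0.68 / 1000 = 152.1

152.1 kW


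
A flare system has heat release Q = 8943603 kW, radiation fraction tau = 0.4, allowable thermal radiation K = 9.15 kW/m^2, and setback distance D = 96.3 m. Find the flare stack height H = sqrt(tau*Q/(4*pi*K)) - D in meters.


tau*Q/(4*pi*K) = 0.4 * 8943603 / (4 * pi * 9.15) = 31113
sqrt(31113) = 176.389
H = 176.389 - 96.3 = 80.09

80.09 m


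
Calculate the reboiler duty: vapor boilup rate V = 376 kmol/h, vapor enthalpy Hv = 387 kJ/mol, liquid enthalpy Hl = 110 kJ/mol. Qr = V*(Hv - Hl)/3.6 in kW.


Qr = 376 * (387 - 110) / 3.6 = 376 * 277 / 3.6 = 28930

28930 kW


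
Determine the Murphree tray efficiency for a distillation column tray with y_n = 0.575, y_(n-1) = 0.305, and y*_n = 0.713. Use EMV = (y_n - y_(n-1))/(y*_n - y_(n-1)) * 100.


Murphree vapor efficiency: EMV = (y_n - y_(n-1)) / (y*_n - y_(n-1)) * 100
EMV = (0.575 - 0.305) / (0.713 - 0.305) * 100 = 0.27 / 0.408 * 100 = 66.18

66.18 %


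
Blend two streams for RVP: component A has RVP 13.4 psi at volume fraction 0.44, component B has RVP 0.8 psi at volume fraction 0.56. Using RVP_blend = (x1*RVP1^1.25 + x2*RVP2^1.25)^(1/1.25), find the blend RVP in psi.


Chevron index: RVP_blend = (sum xi*RVPi^1.25)^(1/1.25)
RVP^1.25 terms: 0.44 * 13.4^1.25 + 0.56 * 0.8^1.25 = 11.7043
RVP_blend = 11.7043^(1/1.25) = 7.156

7.156 psi


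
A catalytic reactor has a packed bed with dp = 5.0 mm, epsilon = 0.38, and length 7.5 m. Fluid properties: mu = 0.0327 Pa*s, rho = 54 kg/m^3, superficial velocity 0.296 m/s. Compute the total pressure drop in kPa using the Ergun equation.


dp = 5.0 mm = 0.005 m
Viscous term = 150*0.0327*0.296*(1-0.38)^2 / (0.005^2*0.38^3) = 406840
Inertial term = 1.75*54*0.296^2*(1-0.38) / (0.005*0.38^3) = 18710.5
dP/L = 406840 + 18710.5 = 425550 Pa/m
dP = 425550 * 7.5 / 1000 = 3192 kPa

3192 kPa


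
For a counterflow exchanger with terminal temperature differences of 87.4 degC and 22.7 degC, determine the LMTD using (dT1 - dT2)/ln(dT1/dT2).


LMTD = (dT1 - dT2) / ln(dT1/dT2)
= (87.4 - 22.7) / ln(87.4 / 22.7) = 64.7 / 1.34813 = 47.99

47.99 degC


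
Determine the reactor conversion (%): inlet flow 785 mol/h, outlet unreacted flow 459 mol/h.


X = (F_in - F_out) / F_in * 100
Moles reacted = 785 - 459 = 326
X = 326 / 785 * 100
= 0.4153 * 100
= 41.53 %

41.53 %


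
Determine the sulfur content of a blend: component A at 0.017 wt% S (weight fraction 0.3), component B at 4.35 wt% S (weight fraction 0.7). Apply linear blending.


Linear sulfur blending: S_blend = x1*S1 + x2*S2
Contribution 1: 0.3 * 0.017 = 0.0051 wt%
Contribution 2: 0.7 * 4.35 = 3.045 wt%
S_blend = 0.0051 + 3.045 = 3.0501

3.0501 wt%


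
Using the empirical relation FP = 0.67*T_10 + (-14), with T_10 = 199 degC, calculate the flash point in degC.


FP = 0.67 * 199 + (-14) = 119.33

119.33 degC


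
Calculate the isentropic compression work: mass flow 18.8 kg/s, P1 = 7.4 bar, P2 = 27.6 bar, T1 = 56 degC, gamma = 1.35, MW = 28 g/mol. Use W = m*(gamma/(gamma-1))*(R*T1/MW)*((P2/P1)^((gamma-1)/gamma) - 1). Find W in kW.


Isentropic work: W = m*(gamma/(gamma-1))*(R*T1/MW)*((P2/P1)^((gamma-1)/gamma) - 1)
T1 = 56 + 273.15 = 329.15 K
Pressure ratio = 27.6 / 7.4 = 3.72973
Exponent = (1.35 - 1)/1.35 = 0.259259
(P2/P1)^exp - 1 = 3.72973^0.259259 - 1 = 0.406736
W = 18.8 * 1.35 / 0.35 * 8.314 * 329.15 / 28 * 0.406736 = 2883

2883 kW


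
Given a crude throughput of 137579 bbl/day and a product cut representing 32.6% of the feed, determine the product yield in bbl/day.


Crude throughput = 137579 bbl/day
Fraction yield = 32.6%
yield = throughput * fraction / 100
yield = 137579 * 32.6 / 100 = 44850.754

44850.754 bbl/day


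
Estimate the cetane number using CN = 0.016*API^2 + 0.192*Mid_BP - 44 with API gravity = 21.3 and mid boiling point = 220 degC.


CN = 0.016 * 21.3^2 + 0.192 * 220 - 44
CN = 7.25904 + 42.24 - 44 = 5.49904

5.49904


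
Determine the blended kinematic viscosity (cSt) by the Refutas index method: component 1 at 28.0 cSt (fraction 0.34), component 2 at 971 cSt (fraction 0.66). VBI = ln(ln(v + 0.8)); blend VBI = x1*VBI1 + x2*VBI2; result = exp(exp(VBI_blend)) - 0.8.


Refutas method: VBN_i = 14.534*ln(ln(visc_i + 0.8)) + 10.975, blended linearly by mass fraction; since VBN is linear in VBI_i = ln(ln(visc_i + 0.8)) and the fractions sum to 1, blend VBI directly: visc = exp(exp(VBI_blend)) - 0.8
VBI_1 = ln(ln(28.0 + 0.8)) = 1.21205
VBI_2 = ln(ln(971 + 0.8)) = 1.9285
VBI_blend = 0.34 * 1.21205 + 0.66 * 1.9285 = 1.68491
visc_blend = exp(exp(1.68491)) - 0.8 = 218.8

218.8 cSt


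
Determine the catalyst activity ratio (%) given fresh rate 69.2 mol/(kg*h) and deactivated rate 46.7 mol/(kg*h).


Activity (%) = (rate_used / rate_fresh) * 100
rate_used = 46.7, rate_fresh = 69.2
= (46.7 / 69.2) * 100
= 0.6749 * 100 = 67.49

67.49 %


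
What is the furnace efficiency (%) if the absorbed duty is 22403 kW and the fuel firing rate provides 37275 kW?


Furnace efficiency = Q_absorbed / Q_fuel * 100
= 22403 / 37275 * 100 = 60.10

60.10 %


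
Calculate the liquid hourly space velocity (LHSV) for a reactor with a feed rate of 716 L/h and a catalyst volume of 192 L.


LHSV = volumetric feed rate / catalyst volume
= 716 L/h / 192 L
= 3.729 h^-1

3.729 h^-1


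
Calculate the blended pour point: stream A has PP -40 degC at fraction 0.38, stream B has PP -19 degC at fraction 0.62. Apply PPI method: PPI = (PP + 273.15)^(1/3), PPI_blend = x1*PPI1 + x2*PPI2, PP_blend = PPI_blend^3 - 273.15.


PPI_1 = (-40 + 273.15)^(1/3) = 6.15477
PPI_2 = (-19 + 273.15)^(1/3) = 6.334272
PPI_blend = 0.38 * 6.15477 + 0.62 * 6.334272 = 6.266061
PP_blend = 6.266061^3 - 273.15 = 246.0276 - 273.15 = -27.12

-27.12 degC


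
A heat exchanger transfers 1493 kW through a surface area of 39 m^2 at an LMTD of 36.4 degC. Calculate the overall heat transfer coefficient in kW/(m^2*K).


From Q = U*A*LMTD, U = Q / (A * LMTD)
U = 1493 / (39 * 36.4) = 1493 / 1419.6 = 1.052

1.052 kW/(m^2*K)


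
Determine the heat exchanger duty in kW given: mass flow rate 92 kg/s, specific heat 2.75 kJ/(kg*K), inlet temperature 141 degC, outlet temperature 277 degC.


Q = m_dot * cp * delta_T
delta_T = 277 - 141 = 136 K
Q = 92 * 2.75 * 136
= 253 * 136
= 34408 kW

34408 kW


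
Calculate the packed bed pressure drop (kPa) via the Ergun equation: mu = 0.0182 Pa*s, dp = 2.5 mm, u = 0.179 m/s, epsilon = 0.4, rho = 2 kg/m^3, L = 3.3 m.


dp = 2.5 mm = 0.0025 m
Viscous term = 150*0.0182*0.179*(1-0.4)^2 / (0.0025^2*0.4^3) = 439803
Inertial term = 1.75*2*0.179^2*(1-0.4) / (0.0025*0.4^3) = 420.538
dP/L = 439803 + 420.538 = 440224 Pa/m
dP = 440224 * 3.3 / 1000 = 1453 kPa

1453 kPa


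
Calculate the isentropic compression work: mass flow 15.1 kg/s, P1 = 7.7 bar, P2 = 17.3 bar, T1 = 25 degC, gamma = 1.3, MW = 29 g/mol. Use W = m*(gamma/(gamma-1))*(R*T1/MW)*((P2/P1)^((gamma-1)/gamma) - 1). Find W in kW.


Isentropic work: W = m*(gamma/(gamma-1))*(R*T1/MW)*((P2/P1)^((gamma-1)/gamma) - 1)
T1 = 25 + 273.15 = 298.15 K
Pressure ratio = 17.3 / 7.7 = 2.24675
Exponent = (1.3 - 1)/1.3 = 0.230769
(P2/P1)^exp - 1 = 2.24675^0.230769 - 1 = 0.205391
W = 15.1 * 1.3 / 0.3 * 8.314 * 298.15 / 29 * 0.205391 = 1149

1149 kW


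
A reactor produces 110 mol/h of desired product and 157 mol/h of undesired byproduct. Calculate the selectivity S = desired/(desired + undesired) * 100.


Selectivity = desired / (desired + undesired) * 100
Total products = 110 + 157 = 267 mol/h
S = 110 / 267 * 100
= 0.4120 * 100
= 41.20 %

41.20 %


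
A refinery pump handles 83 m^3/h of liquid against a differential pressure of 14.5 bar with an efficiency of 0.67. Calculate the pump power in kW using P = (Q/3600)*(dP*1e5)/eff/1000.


Q = 83 / 3600 = 0.0230556 m^3/s
P = 0.0230556 * (14.5 * 1e5) / 0.67 / 1000 = 49.90

49.90 kW


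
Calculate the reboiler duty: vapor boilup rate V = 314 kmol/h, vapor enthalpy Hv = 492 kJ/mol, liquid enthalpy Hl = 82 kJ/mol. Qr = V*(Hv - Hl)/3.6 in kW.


Qr = 314 * (492 - 82) / 3.6 = 314 * 410 / 3.6 = 35760

35760 kW


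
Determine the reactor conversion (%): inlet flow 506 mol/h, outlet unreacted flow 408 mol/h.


X = (F_in - F_out) / F_in * 100
Moles reacted = 506 - 408 = 98
X = 98 / 506 * 100
= 0.1937 * 100
= 19.37 %

19.37 %


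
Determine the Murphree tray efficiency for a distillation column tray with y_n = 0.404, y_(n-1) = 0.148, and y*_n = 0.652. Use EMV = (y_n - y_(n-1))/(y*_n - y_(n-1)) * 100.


Murphree vapor efficiency: EMV = (y_n - y_(n-1)) / (y*_n - y_(n-1)) * 100
EMV = (0.404 - 0.148) / (0.652 - 0.148) * 100 = 0.256 / 0.504 * 100 = 50.79

50.79 %


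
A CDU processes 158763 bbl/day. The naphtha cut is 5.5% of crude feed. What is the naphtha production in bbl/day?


Crude throughput = 158763 bbl/day
Fraction yield = 5.5%
yield = throughput * fraction / 100
yield = 158763 * 5.5 / 100 = 8731.965

8731.965 bbl/day


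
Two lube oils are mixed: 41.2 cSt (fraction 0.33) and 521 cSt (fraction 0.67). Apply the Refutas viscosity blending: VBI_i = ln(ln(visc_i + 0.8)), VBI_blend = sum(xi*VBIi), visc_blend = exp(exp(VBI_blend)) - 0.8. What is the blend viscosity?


Refutas method: VBN_i = 14.534*ln(ln(visc_i + 0.8)) + 10.975, blended linearly by mass fraction; since VBN is linear in VBI_i = ln(ln(visc_i + 0.8)) and the fractions sum to 1, blend VBI directly: visc = exp(exp(VBI_blend)) - 0.8
VBI_1 = ln(ln(41.2 + 0.8)) = 1.31846
VBI_2 = ln(ln(521 + 0.8)) = 1.83375
VBI_blend = 0.33 * 1.31846 + 0.67 * 1.83375 = 1.6637
visc_blend = exp(exp(1.6637)) - 0.8 = 195.3

195.3 cSt


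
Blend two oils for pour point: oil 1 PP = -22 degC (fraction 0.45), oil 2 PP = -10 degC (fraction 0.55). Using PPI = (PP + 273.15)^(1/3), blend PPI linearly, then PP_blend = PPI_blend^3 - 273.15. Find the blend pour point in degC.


PPI_1 = (-22 + 273.15)^(1/3) = 6.30925
PPI_2 = (-10 + 273.15)^(1/3) = 6.408176
PPI_blend = 0.45 * 6.30925 + 0.55 * 6.408176 = 6.363659
PP_blend = 6.363659^3 - 273.15 = 257.7037 - 273.15 = -15.45

-15.45 degC


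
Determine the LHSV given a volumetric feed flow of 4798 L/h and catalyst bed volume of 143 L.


LHSV = volumetric feed rate / catalyst volume
= 4798 L/h / 143 L
= 33.55 h^-1

33.55 h^-1


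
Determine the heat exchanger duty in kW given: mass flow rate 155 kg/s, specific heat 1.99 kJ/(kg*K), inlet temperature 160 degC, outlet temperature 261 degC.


Q = m_dot * cp * delta_T
delta_T = 261 - 160 = 101 K
Q = 155 * 1.99 * 101
= 308.45 * 101
= 31153.45 kW

31153.45 kW


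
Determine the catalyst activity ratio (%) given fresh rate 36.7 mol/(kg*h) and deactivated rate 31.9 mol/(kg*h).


Activity (%) = (rate_used / rate_fresh) * 100
rate_used = 31.9, rate_fresh = 36.7
= (31.9 / 36.7) * 100
= 0.8692 * 100 = 86.92

86.92 %


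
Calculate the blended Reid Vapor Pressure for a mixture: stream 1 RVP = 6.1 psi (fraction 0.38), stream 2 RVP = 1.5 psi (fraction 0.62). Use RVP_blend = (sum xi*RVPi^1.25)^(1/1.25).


Chevron index: RVP_blend = (sum xi*RVPi^1.25)^(1/1.25)
RVP^1.25 terms: 0.38 * 6.1^1.25 + 0.62 * 1.5^1.25 = 4.6721
RVP_blend = 4.6721^(1/1.25) = 3.432

3.432 psi


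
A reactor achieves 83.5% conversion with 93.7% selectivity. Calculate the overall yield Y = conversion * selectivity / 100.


Overall yield = conversion (%) * selectivity (%) / 100
Conversion = 83.5%, Selectivity = 93.7%
Y = 83.5 * 93.7 / 100
= 78.2395 %

78.2395 %


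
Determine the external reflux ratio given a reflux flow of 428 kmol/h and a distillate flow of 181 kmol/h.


Reflux ratio definition: R = L / D (liquid returned / distillate withdrawn)
L = 428 kmol/h, D = 181 kmol/h
R = 428 / 181 = 2.365

2.365


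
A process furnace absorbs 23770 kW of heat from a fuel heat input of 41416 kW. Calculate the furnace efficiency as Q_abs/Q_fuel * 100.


Furnace efficiency = Q_absorbed / Q_fuel * 100
= 23770 / 41416 * 100 = 57.39

57.39 %


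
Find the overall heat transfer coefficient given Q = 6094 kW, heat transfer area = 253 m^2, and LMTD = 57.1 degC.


From Q = U*A*LMTD, U = Q / (A * LMTD)
U = 6094 / (253 * 57.1) = 6094 / 14446.3 = 0.4218

0.4218 kW/(m^2*K)


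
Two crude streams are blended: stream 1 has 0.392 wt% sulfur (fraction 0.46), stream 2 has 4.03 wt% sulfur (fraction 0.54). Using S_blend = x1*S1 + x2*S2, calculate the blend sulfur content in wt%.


Linear sulfur blending: S_blend = x1*S1 + x2*S2
Contribution 1: 0.46 * 0.392 = 0.18032 wt%
Contribution 2: 0.54 * 4.03 = 2.1762 wt%
S_blend = 0.18032 + 2.1762 = 2.35652

2.35652 wt%


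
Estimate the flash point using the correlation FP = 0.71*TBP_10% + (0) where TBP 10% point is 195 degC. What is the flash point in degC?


FP = 0.71 * 195 + (0) = 138.45

138.45 degC


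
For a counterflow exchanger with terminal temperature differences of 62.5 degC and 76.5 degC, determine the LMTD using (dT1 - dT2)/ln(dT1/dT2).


LMTD = (dT1 - dT2) / ln(dT1/dT2)
= (62.5 - 76.5) / ln(62.5 / 76.5) = -14 / -0.202124 = 69.26

69.26 degC


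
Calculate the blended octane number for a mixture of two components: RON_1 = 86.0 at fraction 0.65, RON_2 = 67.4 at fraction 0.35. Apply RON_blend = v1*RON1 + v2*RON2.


Linear blending: RON_blend = sum(vi * RONi)
Contribution 1: 0.65 * 86.0 = 55.9
Contribution 2: 0.35 * 67.4 = 23.59
RON_blend = 55.9 + 23.59 = 79.49

79.49


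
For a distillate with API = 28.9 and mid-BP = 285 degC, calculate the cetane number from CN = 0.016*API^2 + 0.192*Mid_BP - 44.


CN = 0.016 * 28.9^2 + 0.192 * 285 - 44
CN = 13.36336 + 54.72 - 44 = 24.08336

24.08336


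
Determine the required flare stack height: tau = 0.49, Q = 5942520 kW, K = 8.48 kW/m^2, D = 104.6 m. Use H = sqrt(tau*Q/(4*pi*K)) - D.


tau*Q/(4*pi*K) = 0.49 * 5942520 / (4 * pi * 8.48) = 27325.1
sqrt(27325.1) = 165.303
H = 165.303 - 104.6 = 60.70

60.70 m


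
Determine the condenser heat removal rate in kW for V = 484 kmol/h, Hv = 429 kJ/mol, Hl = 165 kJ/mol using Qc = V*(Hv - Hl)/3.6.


Qc = 484 * (429 - 165) / 3.6 = 484 * 264 / 3.6 = 35490

35490 kW


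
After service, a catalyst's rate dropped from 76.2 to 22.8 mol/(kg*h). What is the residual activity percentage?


Activity (%) = (rate_used / rate_fresh) * 100
rate_used = 22.8, rate_fresh = 76.2
= (22.8 / 76.2) * 100
= 0.2992 * 100 = 29.92

29.92 %


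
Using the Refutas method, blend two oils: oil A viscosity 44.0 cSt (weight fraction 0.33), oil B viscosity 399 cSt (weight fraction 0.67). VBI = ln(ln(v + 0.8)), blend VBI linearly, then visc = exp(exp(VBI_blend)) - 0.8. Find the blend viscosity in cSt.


Refutas method: VBN_i = 14.534*ln(ln(visc_i + 0.8)) + 10.975, blended linearly by mass fraction; since VBN is linear in VBI_i = ln(ln(visc_i + 0.8)) and the fractions sum to 1, blend VBI directly: visc = exp(exp(VBI_blend)) - 0.8
VBI_1 = ln(ln(44.0 + 0.8)) = 1.33558
VBI_2 = ln(ln(399 + 0.8)) = 1.79025
VBI_blend = 0.33 * 1.33558 + 0.67 * 1.79025 = 1.64021
visc_blend = exp(exp(1.64021)) - 0.8 = 172.7

172.7 cSt


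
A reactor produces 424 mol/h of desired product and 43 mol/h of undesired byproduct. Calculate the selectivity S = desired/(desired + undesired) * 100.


Selectivity = desired / (desired + undesired) * 100
Total products = 424 + 43 = 467 mol/h
S = 424 / 467 * 100
= 0.9079 * 100
= 90.79 %

90.79 %


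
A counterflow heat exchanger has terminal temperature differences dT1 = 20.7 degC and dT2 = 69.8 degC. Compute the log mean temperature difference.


LMTD = (dT1 - dT2) / ln(dT1/dT2)
= (20.7 - 69.8) / ln(20.7 / 69.8) = -49.1 / -1.2155 = 40.39

40.39 degC


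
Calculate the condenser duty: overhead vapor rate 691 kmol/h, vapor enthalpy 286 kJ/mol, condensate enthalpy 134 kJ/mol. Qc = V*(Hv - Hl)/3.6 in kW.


Qc = 691 * (286 - 134) / 3.6 = 691 * 152 / 3.6 = 29180

29180 kW


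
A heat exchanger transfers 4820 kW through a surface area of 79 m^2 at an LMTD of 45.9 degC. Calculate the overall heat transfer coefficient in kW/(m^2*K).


From Q = U*A*LMTD, U = Q / (A * LMTD)
U = 4820 / (79 * 45.9) = 4820 / 3626.1 = 1.329

1.329 kW/(m^2*K)


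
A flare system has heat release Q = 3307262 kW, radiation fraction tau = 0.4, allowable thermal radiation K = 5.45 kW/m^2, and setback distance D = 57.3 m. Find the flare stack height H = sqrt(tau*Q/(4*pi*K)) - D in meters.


tau*Q/(4*pi*K) = 0.4 * 3307262 / (4 * pi * 5.45) = 19316.2
sqrt(19316.2) = 138.983
H = 138.983 - 57.3 = 81.68

81.68 m


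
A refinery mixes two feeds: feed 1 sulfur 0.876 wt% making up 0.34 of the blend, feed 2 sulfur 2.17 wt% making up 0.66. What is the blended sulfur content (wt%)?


Linear sulfur blending: S_blend = x1*S1 + x2*S2
Contribution 1: 0.34 * 0.876 = 0.29784 wt%
Contribution 2: 0.66 * 2.17 = 1.4322 wt%
S_blend = 0.29784 + 1.4322 = 1.73004

1.73004 wt%


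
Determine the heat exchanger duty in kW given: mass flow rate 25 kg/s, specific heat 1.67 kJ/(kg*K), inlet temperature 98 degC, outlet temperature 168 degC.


Q = m_dot * cp * delta_T
delta_T = 168 - 98 = 70 K
Q = 25 * 1.67 * 70
= 41.75 * 70
= 2922.5 kW

2922.5 kW


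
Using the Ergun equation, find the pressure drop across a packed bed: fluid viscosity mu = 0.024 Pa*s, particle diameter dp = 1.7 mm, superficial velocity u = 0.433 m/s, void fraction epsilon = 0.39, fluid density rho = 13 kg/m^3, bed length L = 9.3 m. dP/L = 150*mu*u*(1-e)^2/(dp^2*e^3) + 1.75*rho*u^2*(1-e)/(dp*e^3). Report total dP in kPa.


dp = 1.7 mm = 0.0017 m
Viscous term = 150*0.024*0.433*(1-0.39)^2 / (0.0017^2*0.39^3) = 3383440
Inertial term = 1.75*13*0.433^2*(1-0.39) / (0.0017*0.39^3) = 25801.5
dP/L = 3383440 + 25801.5 = 3409240 Pa/m
dP = 3409240 * 9.3 / 1000 = 31710 kPa

31710 kPa


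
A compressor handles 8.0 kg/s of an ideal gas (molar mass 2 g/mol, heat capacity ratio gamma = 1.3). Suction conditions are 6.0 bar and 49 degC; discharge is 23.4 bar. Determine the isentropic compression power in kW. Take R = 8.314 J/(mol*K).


Isentropic work: W = m*(gamma/(gamma-1))*(R*T1/MW)*((P2/P1)^((gamma-1)/gamma) - 1)
T1 = 49 + 273.15 = 322.15 K
Pressure ratio = 23.4 / 6.0 = 3.9
Exponent = (1.3 - 1)/1.3 = 0.230769
(P2/P1)^exp - 1 = 3.9^0.230769 - 1 = 0.368987
W = 8.0 * 1.3 / 0.3 * 8.314 * 322.15 / 2 * 0.368987 = 17130

17130 kW


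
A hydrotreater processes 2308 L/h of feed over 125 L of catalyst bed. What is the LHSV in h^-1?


LHSV = volumetric feed rate / catalyst volume
= 2308 L/h / 125 L
= 18.46 h^-1

18.46 h^-1


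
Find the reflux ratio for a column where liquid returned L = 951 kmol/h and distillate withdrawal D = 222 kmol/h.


Reflux ratio definition: R = L / D (liquid returned / distillate withdrawn)
L = 951 kmol/h, D = 222 kmol/h
R = 951 / 222 = 4.284

4.284


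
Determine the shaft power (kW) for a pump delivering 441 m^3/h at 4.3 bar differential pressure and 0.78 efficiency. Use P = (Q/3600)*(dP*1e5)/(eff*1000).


Q = 441 / 3600 = 0.1225 m^3/s
P = 0.1225 * (4.3 * 1e5) / 0.78 / 1000 = 67.53

67.53 kW


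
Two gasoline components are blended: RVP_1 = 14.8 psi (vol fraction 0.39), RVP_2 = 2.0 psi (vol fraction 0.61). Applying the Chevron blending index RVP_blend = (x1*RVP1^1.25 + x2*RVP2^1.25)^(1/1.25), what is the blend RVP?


Chevron index: RVP_blend = (sum xi*RVPi^1.25)^(1/1.25)
RVP^1.25 terms: 0.39 * 14.8^1.25 + 0.61 * 2.0^1.25 = 12.772
RVP_blend = 12.772^(1/1.25) = 7.674

7.674 psi


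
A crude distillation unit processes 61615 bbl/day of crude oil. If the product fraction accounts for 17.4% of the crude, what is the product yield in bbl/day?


Crude throughput = 61615 bbl/day
Fraction yield = 17.4%
yield = throughput * fraction / 100
yield = 61615 * 17.4 / 100 = 10721.01

10721.01 bbl/day


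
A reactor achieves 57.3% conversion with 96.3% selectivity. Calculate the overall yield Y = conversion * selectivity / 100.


Overall yield = conversion (%) * selectivity (%) / 100
Conversion = 57.3%, Selectivity = 96.3%
Y = 57.3 * 96.3 / 100
= 55.1799 %

55.1799 %


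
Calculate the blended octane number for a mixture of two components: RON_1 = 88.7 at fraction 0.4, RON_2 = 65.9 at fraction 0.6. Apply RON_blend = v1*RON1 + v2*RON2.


Linear blending: RON_blend = sum(vi * RONi)
Contribution 1: 0.4 * 88.7 = 35.48
Contribution 2: 0.6 * 65.9 = 39.54
RON_blend = 35.48 + 39.54 = 75.02

75.02


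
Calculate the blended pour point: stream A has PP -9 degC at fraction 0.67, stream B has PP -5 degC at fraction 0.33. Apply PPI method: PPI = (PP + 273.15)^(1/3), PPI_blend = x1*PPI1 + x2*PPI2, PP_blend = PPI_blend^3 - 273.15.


PPI_1 = (-9 + 273.15)^(1/3) = 6.416283
PPI_2 = (-5 + 273.15)^(1/3) = 6.448508
PPI_blend = 0.67 * 6.416283 + 0.33 * 6.448508 = 6.426917
PP_blend = 6.426917^3 - 273.15 = 265.4655 - 273.15 = -7.68

-7.68 degC


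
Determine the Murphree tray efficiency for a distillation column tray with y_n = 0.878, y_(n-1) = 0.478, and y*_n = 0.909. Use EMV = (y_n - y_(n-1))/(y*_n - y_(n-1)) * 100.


Murphree vapor efficiency: EMV = (y_n - y_(n-1)) / (y*_n - y_(n-1)) * 100
EMV = (0.878 - 0.478) / (0.909 - 0.478) * 100 = 0.4 / 0.431 * 100 = 92.81

92.81 %


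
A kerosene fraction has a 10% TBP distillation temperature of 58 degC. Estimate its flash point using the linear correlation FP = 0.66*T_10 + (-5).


FP = 0.66 * 58 + (-5) = 33.28

33.28 degC


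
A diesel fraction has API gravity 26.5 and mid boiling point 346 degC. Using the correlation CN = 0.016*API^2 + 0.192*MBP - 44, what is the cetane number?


CN = 0.016 * 26.5^2 + 0.192 * 346 - 44
CN = 11.236 + 66.432 - 44 = 33.668

33.668


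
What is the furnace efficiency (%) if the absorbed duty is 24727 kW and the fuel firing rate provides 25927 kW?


Furnace efficiency = Q_absorbed / Q_fuel * 100
= 24727 / 25927 * 100 = 95.37

95.37 %


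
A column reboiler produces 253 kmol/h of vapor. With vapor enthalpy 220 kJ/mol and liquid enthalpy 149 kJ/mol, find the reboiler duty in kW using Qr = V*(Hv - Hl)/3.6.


Qr = 253 * (220 - 149) / 3.6 = 253 * 71 / 3.6 = 4990

4990 kW


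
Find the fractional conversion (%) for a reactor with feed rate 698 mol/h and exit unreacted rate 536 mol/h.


X = (F_in - F_out) / F_in * 100
Moles reacted = 698 - 536 = 162
X = 162 / 698 * 100
= 0.2321 * 100
= 23.21 %

23.21 %


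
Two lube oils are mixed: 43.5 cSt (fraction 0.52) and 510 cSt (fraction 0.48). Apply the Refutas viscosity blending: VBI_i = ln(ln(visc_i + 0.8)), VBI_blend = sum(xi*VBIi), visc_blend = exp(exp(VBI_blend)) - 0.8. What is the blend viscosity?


Refutas method: VBN_i = 14.534*ln(ln(visc_i + 0.8)) + 10.975, blended linearly by mass fraction; since VBN is linear in VBI_i = ln(ln(visc_i + 0.8)) and the fractions sum to 1, blend VBI directly: visc = exp(exp(VBI_blend)) - 0.8
VBI_1 = ln(ln(43.5 + 0.8)) = 1.33263
VBI_2 = ln(ln(510 + 0.8)) = 1.83034
VBI_blend = 0.52 * 1.33263 + 0.48 * 1.83034 = 1.57153
visc_blend = exp(exp(1.57153)) - 0.8 = 122.4

122.4 cSt


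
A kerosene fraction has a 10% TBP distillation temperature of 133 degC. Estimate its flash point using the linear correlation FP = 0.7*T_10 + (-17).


FP = 0.7 * 133 + (-17) = 76.1

76.1 degC


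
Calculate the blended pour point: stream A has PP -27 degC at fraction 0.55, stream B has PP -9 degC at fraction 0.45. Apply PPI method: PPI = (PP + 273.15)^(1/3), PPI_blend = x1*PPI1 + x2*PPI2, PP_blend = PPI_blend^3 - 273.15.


PPI_1 = (-27 + 273.15)^(1/3) = 6.2671
PPI_2 = (-9 + 273.15)^(1/3) = 6.416283
PPI_blend = 0.55 * 6.2671 + 0.45 * 6.416283 = 6.334232
PP_blend = 6.334232^3 - 273.15 = 254.1452 - 273.15 = -19

-19 degC


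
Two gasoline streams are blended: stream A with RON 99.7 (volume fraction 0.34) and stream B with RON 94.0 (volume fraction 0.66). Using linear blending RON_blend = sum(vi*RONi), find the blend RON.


Linear blending: RON_blend = sum(vi * RONi)
Contribution 1: 0.34 * 99.7 = 33.898
Contribution 2: 0.66 * 94.0 = 62.04
RON_blend = 33.898 + 62.04 = 95.938

95.938


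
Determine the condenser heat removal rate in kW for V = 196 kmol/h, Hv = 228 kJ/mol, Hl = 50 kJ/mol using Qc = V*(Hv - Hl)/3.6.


Qc = 196 * (228 - 50) / 3.6 = 196 * 178 / 3.6 = 9691

9691 kW


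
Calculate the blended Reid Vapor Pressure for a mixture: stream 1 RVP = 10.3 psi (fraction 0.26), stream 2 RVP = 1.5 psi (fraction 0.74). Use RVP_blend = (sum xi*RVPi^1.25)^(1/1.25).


Chevron index: RVP_blend = (sum xi*RVPi^1.25)^(1/1.25)
RVP^1.25 terms: 0.26 * 10.3^1.25 + 0.74 * 1.5^1.25 = 6.02597
RVP_blend = 6.02597^(1/1.25) = 4.207

4.207 psi


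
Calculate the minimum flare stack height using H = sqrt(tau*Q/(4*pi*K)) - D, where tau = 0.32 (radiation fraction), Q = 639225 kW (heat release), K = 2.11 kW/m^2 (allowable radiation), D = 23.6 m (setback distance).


tau*Q/(4*pi*K) = 0.32 * 639225 / (4 * pi * 2.11) = 7714.56
sqrt(7714.56) = 87.8326
H = 87.8326 - 23.6 = 64.23

64.23 m


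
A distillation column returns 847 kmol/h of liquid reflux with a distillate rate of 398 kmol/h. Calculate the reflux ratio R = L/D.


Reflux ratio definition: R = L / D (liquid returned / distillate withdrawn)
L = 847 kmol/h, D = 398 kmol/h
R = 847 / 398 = 2.128

2.128


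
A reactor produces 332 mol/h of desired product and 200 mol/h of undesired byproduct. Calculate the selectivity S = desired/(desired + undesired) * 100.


Selectivity = desired / (desired + undesired) * 100
Total products = 332 + 200 = 532 mol/h
S = 332 / 532 * 100
= 0.6241 * 100
= 62.41 %

62.41 %


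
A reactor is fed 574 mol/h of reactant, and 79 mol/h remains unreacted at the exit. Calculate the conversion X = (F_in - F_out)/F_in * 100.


X = (F_in - F_out) / F_in * 100
Moles reacted = 574 - 79 = 495
X = 495 / 574 * 100
= 0.8624 * 100
= 86.24 %

86.24 %


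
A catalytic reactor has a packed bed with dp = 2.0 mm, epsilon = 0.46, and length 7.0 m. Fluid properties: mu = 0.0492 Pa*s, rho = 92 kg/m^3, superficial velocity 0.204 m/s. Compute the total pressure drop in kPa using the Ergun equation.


dp = 2.0 mm = 0.002 m
Viscous term = 150*0.0492*0.204*(1-0.46)^2 / (0.002^2*0.46^3) = 1127560
Inertial term = 1.75*92*0.204^2*(1-0.46) / (0.002*0.46^3) = 18585.6
dP/L = 1127560 + 18585.6 = 1146150 Pa/m
dP = 1146150 * 7.0 / 1000 = 8023 kPa

8023 kPa


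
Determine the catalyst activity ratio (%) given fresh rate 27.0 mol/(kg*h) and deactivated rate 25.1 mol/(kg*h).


Activity (%) = (rate_used / rate_fresh) * 100
rate_used = 25.1, rate_fresh = 27.0
= (25.1 / 27.0) * 100
= 0.9296 * 100 = 92.96

92.96 %


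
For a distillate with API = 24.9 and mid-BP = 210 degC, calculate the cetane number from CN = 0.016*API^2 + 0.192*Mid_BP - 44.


CN = 0.016 * 24.9^2 + 0.192 * 210 - 44
CN = 9.92016 + 40.32 - 44 = 6.24016

6.24016


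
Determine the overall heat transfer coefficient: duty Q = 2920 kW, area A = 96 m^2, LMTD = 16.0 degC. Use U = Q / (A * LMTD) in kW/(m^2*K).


From Q = U*A*LMTD, U = Q / (A * LMTD)
U = 2920 / (96 * 16.0) = 2920 / 1536 = 1.901

1.901 kW/(m^2*K)


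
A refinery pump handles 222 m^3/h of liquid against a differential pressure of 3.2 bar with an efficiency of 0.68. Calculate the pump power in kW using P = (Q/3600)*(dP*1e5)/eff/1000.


Q = 222 / 3600 = 0.0616667 m^3/s
P = 0.0616667 * (3.2 * 1e5) / 0.68 / 1000 = 29.02

29.02 kW


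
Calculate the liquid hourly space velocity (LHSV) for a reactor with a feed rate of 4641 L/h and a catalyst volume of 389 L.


LHSV = volumetric feed rate / catalyst volume
= 4641 L/h / 389 L
= 11.93 h^-1

11.93 h^-1


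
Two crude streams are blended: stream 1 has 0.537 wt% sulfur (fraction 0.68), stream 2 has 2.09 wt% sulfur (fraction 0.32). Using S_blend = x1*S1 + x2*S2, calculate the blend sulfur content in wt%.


Linear sulfur blending: S_blend = x1*S1 + x2*S2
Contribution 1: 0.68 * 0.537 = 0.36516 wt%
Contribution 2: 0.32 * 2.09 = 0.6688 wt%
S_blend = 0.36516 + 0.6688 = 1.03396

1.03396 wt%


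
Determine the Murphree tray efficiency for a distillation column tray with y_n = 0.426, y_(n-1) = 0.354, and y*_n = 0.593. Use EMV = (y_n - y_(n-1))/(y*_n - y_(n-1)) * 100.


Murphree vapor efficiency: EMV = (y_n - y_(n-1)) / (y*_n - y_(n-1)) * 100
EMV = (0.426 - 0.354) / (0.593 - 0.354) * 100 = 0.072 / 0.239 * 100 = 30.13

30.13 %


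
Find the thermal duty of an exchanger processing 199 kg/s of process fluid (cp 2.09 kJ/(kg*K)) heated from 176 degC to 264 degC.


Q = m_dot * cp * delta_T
delta_T = 264 - 176 = 88 K
Q = 199 * 2.09 * 88
= 415.91 * 88
= 36600.08 kW

36600.08 kW


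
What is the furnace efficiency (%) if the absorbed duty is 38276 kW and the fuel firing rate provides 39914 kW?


Furnace efficiency = Q_absorbed / Q_fuel * 100
= 38276 / 39914 * 100 = 95.90

95.90 %


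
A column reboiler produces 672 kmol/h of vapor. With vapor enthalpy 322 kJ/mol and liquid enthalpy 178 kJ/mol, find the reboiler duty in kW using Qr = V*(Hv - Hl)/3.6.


Qr = 672 * (322 - 178) / 3.6 = 672 * 144 / 3.6 = 26880

26880 kW


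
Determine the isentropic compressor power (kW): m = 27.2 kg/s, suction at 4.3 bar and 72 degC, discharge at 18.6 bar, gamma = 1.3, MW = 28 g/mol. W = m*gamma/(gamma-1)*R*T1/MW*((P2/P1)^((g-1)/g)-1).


Isentropic work: W = m*(gamma/(gamma-1))*(R*T1/MW)*((P2/P1)^((gamma-1)/gamma) - 1)
T1 = 72 + 273.15 = 345.15 K
Pressure ratio = 18.6 / 4.3 = 4.32558
Exponent = (1.3 - 1)/1.3 = 0.230769
(P2/P1)^exp - 1 = 4.32558^0.230769 - 1 = 0.402101
W = 27.2 * 1.3 / 0.3 * 8.314 * 345.15 / 28 * 0.402101 = 4857

4857 kW


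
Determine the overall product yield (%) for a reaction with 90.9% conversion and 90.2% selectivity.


Overall yield = conversion (%) * selectivity (%) / 100
Conversion = 90.9%, Selectivity = 90.2%
Y = 90.9 * 90.2 / 100
= 81.9918 %

81.9918 %


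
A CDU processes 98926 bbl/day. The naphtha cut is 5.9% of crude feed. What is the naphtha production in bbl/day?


Crude throughput = 98926 bbl/day
Fraction yield = 5.9%
yield = throughput * fraction / 100
yield = 98926 * 5.9 / 100 = 5836.634

5836.634 bbl/day


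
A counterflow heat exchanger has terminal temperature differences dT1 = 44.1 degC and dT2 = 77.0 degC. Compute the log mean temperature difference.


LMTD = (dT1 - dT2) / ln(dT1/dT2)
= (44.1 - 77.0) / ln(44.1 / 77.0) = -32.9 / -0.557346 = 59.03

59.03 degC


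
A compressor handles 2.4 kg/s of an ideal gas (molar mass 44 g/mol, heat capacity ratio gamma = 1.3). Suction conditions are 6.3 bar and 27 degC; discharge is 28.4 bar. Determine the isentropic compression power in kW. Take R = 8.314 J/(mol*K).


Isentropic work: W = m*(gamma/(gamma-1))*(R*T1/MW)*((P2/P1)^((gamma-1)/gamma) - 1)
T1 = 27 + 273.15 = 300.15 K
Pressure ratio = 28.4 / 6.3 = 4.50794
Exponent = (1.3 - 1)/1.3 = 0.230769
(P2/P1)^exp - 1 = 4.50794^0.230769 - 1 = 0.415526
W = 2.4 * 1.3 / 0.3 * 8.314 * 300.15 / 44 * 0.415526 = 245.1

245.1 kW


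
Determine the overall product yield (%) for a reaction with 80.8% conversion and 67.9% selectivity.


Overall yield = conversion (%) * selectivity (%) / 100
Conversion = 80.8%, Selectivity = 67.9%
Y = 80.8 * 67.9 / 100
= 54.8632 %

54.8632 %
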